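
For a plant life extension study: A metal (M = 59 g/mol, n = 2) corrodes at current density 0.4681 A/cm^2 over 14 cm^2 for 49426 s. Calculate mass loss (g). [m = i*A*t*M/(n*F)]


Apply Faraday's law: m = i*A*t*M / (n*F)
Total charge passed Q = i*A*t = 0.4681*14*49426 = 323908.3484 C
m = Q*M/(n*F) = 323908.3484*59/(2*96485) = 99.034 g

99.034 g


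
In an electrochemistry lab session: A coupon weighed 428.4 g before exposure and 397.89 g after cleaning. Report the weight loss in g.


Weight loss = initial − final
WL = 428.4 − 397.89 = 30.51 g

30.51 g


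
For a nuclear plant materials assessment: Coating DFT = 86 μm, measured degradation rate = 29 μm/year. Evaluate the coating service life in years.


Service life = thickness / degradation rate
Life = 86 / 29 = 3.0 years

3.0 years


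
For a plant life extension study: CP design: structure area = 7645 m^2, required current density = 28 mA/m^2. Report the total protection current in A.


I = area * current density, then convert mA → A (÷1000)
I = 7645 * 28 / 1000 = 214.06 A

214.06 A


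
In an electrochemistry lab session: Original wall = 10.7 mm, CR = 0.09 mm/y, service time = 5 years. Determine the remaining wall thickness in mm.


Remaining wall = original − CR × time
t = 10.7 − 0.09*5 = 10.7 − 0.45 = 10.25 mm

10.25 mm


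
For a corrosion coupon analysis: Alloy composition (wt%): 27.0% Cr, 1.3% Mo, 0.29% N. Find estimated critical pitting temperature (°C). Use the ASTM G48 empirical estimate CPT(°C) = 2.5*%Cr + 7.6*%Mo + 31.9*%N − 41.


Apply the ASTM G48 empirical CPT estimate: CPT(°C) = 2.5*%Cr + 7.6*%Mo + 31.9*%N − 41
2.5*27.0 = 67.5; 7.6*1.3 = 9.88; 31.9*0.29 = 9.251
CPT = 67.5 + 9.88 + 9.251 − 41 = 45.631 °C
Rounded to 0.1 °C: CPT ≈ 45.6 °C

45.6 °C


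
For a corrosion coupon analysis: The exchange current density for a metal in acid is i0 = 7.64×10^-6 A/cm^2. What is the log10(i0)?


i0 = 7.64×10^-6 A/cm^2
log10(i0) = -5.117

-5.117


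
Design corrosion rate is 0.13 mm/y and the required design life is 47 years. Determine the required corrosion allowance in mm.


Corrosion allowance = CR × design life
CA = 0.13 * 47 = 6.11 mm

6.11 mm


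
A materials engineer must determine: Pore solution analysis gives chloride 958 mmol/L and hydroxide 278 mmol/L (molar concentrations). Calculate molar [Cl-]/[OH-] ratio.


Threshold parameter = [Cl-] / [OH-] (molar basis; both in mmol/L, so units cancel)
Ratio = 958 / 278 = 3.45

3.45


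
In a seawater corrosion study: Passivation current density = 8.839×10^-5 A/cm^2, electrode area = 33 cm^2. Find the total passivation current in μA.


I = i_pass * A, then convert A → μA (×10^6)
I = 8.839×10^-5 * 33 * 10^6 = 2916.87 μA

2916.87 μA


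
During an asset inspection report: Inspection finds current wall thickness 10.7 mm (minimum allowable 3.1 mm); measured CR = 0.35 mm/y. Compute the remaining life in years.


Apply the remaining-life relation: RL = (t_current − t_min) / CR
RL = (10.7 − 3.1) / 0.35 = 7.6 / 0.35 = 21.7 years

21.7 years


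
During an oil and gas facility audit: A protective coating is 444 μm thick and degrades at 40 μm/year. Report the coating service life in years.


Service life = thickness / degradation rate
Life = 444 / 40 = 11.1 years

11.1 years


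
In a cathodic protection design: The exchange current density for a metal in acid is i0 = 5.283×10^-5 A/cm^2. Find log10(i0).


i0 = 5.283×10^-5 A/cm^2
log10(i0) = -4.277

-4.277


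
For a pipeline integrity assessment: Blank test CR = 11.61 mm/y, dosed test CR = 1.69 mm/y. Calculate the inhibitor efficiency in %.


Apply the inhibitor-efficiency definition: IE = (CR_blank − CR_inh)/CR_blank × 100
IE = (11.61 − 1.69) / 11.61 × 100
IE = 9.92 / 11.61 × 100 = 85.4 %

85.4 %


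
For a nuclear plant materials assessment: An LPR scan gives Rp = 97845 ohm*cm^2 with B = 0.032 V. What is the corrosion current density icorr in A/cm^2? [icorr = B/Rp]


Apply the Stern-Geary relation: icorr = B / Rp
icorr = 0.032 / 97845 = 3.27×10^-7 A/cm^2

3.27×10^-7 A/cm^2


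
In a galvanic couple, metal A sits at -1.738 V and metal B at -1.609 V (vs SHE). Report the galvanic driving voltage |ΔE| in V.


Driving voltage is the absolute potential difference.
|ΔE| = |-1.738 − (-1.609)| = 0.129 V

0.129 V


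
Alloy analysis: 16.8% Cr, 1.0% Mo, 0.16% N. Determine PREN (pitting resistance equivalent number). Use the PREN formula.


Apply the PREN formula: PREN = Cr + 3.3*Mo + 16*N
PREN = 16.8 + 3.3*1.0 + 16*0.16
PREN = 16.8 + 3.3 + 2.56 = 22.66

22.66


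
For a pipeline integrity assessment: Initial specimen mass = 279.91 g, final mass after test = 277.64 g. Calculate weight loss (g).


Weight loss = initial − final
WL = 279.91 − 277.64 = 2.27 g

2.27 g


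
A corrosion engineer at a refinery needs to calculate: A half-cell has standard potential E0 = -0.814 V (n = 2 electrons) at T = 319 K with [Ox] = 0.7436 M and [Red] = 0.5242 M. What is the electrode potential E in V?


Apply the Nernst equation: E = E0 + (RT/nF)*ln([Ox]/[Red])
Step 1: RT/nF = 8.314*319/(2*96485) = 0.01374393 V
Step 2: [Ox]/[Red] = 0.7436/0.5242 = 1.418543
Step 3: ln(1.418543) = 0.34963
Step 4: correction = 0.01374393 * 0.34963 = 0.005 V
E = -0.814 + 0.005 = -0.809 V

-0.809 V


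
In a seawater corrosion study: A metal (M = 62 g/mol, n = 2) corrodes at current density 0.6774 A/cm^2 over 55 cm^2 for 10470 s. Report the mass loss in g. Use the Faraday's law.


Apply Faraday's law: m = i*A*t*M / (n*F)
Total charge passed Q = i*A*t = 0.6774*55*10470 = 390080.79 C
m = Q*M/(n*F) = 390080.79*62/(2*96485) = 125.33041 g

125.33041 g


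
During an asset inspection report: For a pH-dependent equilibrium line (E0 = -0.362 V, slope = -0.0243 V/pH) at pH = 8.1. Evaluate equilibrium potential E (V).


Apply the Pourbaix line equation: E = E0 + slope*pH
E = -0.362 + (-0.0243)*8.1 = -0.362 + (-0.19683) = -0.55883 V
Rounded to 3 decimal places: E = -0.559 V

-0.559 V


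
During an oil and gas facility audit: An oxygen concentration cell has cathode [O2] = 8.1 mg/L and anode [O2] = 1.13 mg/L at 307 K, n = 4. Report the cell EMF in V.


Apply the Nernst concentration-cell relation: E = (RT/nF)*ln(C_cathode/C_anode)
RT/nF = 8.314*307/(4*96485) = 0.00661346 V
ln(8.1/1.13) = 1.96965
E = 0.00661346 * 1.96965 = 0.01303 V

0.01303 V


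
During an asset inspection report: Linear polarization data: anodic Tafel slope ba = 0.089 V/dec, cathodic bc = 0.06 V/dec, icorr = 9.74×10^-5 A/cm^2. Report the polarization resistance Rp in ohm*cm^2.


Apply the Stern-Geary equation: Rp = ba*bc / (2.303*icorr*(ba+bc))
ba*bc = 0.089*0.06 = 0.00534
ba+bc = 0.149; 2.303*icorr*(ba+bc) = 2.303*9.74×10^-5*0.149 = 3.3422518×10^-5
Rp = 0.00534 / 3.3422518×10^-5 = 159.8 ohm*cm^2

159.8 ohm*cm^2


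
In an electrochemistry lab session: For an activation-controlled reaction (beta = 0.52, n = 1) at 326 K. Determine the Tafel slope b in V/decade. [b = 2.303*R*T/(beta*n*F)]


Apply the Tafel slope relation: b = 2.303*R*T/(beta*n*F)
Numerator: 2.303 * 8.314 * 326 = 6241.97
Denominator: 0.52 * 1 * 96485 = 50172.2
b = 6241.97 / 50172.2 = 0.1244 V/decade

0.1244 V/decade


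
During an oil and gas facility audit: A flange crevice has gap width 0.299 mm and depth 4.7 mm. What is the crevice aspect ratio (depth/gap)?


Aspect ratio = depth / gap
Ratio = 4.7 / 0.299 = 15.7

15.7


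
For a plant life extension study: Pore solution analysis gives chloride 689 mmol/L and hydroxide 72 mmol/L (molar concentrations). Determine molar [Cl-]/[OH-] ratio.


Threshold parameter = [Cl-] / [OH-] (molar basis; both in mmol/L, so units cancel)
Ratio = 689 / 72 = 9.57

9.57


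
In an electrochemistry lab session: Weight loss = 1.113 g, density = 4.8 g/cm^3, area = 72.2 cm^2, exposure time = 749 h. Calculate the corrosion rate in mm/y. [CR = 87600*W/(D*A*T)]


Apply the mm/y weight-loss relation: CR = 87600 * W / (D * A * T)
Numerator: 87600 * 1.113 = 97498.8
Denominator: 4.8 * 72.2 * 749 = 259573.44
CR = 97498.8 / 259573.44 = 0.37561 mm/y

0.37561 mm/y


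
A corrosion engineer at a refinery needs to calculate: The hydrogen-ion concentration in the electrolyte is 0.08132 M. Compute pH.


pH = −log10[H+]
pH = −log10(0.08132) = 1.09

1.09


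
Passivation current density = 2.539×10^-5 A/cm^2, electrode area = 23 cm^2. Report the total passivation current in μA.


I = i_pass * A, then convert A → μA (×10^6)
I = 2.539×10^-5 * 23 * 10^6 = 583.97 μA

583.97 μA


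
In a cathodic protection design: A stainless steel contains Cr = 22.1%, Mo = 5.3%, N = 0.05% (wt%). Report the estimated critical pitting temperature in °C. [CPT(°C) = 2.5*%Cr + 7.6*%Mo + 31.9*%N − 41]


Apply the ASTM G48 empirical CPT estimate: CPT(°C) = 2.5*%Cr + 7.6*%Mo + 31.9*%N − 41
2.5*22.1 = 55.25; 7.6*5.3 = 40.28; 31.9*0.05 = 1.595
CPT = 55.25 + 40.28 + 1.595 − 41 = 56.125 °C
Rounded to 0.1 °C: CPT ≈ 56.1 °C

56.1 °C


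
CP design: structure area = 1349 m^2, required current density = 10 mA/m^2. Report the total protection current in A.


I = area * current density, then convert mA → A (÷1000)
I = 1349 * 10 / 1000 = 13.49 A

13.49 A


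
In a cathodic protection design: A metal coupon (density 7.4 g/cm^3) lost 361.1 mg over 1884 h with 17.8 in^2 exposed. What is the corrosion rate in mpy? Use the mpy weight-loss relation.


Apply the mpy weight-loss relation: CR = 534 * W / (D * A * T)
Numerator: 534 * 361.1 = 192827.4
Denominator: 7.4 * 17.8 * 1884 = 248160.48
CR = 192827.4 / 248160.48 = 0.77703 mpy

0.77703 mpy


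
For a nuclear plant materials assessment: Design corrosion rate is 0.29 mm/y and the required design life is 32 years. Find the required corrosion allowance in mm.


Corrosion allowance = CR × design life
CA = 0.29 * 32 = 9.28 mm

9.28 mm


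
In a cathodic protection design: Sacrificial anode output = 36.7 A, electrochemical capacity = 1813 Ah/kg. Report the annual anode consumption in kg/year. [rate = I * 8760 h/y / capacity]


Annual consumption = current * hours per year / capacity
Rate = 36.7 * 8760 / 1813 = 177.3 kg/year

177.3 kg/year


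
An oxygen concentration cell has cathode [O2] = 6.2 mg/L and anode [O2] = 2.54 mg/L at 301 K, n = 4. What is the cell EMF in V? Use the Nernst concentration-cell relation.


Apply the Nernst concentration-cell relation: E = (RT/nF)*ln(C_cathode/C_anode)
RT/nF = 8.314*301/(4*96485) = 0.0064842 V
ln(6.2/2.54) = 0.89239
E = 0.0064842 * 0.89239 = 0.00579 V

0.00579 V


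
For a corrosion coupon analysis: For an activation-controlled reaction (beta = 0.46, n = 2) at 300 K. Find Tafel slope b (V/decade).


Apply the Tafel slope relation: b = 2.303*R*T/(beta*n*F)
Numerator: 2.303 * 8.314 * 300 = 5744.14
Denominator: 0.46 * 2 * 96485 = 88766.2
b = 5744.14 / 88766.2 = 0.0647 V/decade

0.0647 V/decade


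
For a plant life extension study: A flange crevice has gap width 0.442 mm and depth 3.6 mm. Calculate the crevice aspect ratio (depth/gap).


Aspect ratio = depth / gap
Ratio = 3.6 / 0.442 = 8.1

8.1


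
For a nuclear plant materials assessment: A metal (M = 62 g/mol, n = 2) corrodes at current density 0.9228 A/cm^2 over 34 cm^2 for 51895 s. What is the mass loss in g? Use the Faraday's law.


Apply Faraday's law: m = i*A*t*M / (n*F)
Total charge passed Q = i*A*t = 0.9228*34*51895 = 1628216.004 C
m = Q*M/(n*F) = 1628216.004*62/(2*96485) = 523.1352 g

523.1352 g


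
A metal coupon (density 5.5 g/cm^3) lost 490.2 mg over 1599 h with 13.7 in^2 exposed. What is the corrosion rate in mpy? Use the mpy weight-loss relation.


Apply the mpy weight-loss relation: CR = 534 * W / (D * A * T)
Numerator: 534 * 490.2 = 261766.8
Denominator: 5.5 * 13.7 * 1599 = 120484.65
CR = 261766.8 / 120484.65 = 2.17262 mpy

2.17262 mpy


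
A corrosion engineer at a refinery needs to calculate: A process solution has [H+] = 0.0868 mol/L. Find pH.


pH = −log10[H+]
pH = −log10(0.0868) = 1.06

1.06


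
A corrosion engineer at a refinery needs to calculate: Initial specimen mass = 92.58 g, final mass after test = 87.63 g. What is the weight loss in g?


Weight loss = initial − final
WL = 92.58 − 87.63 = 4.95 g

4.95 g


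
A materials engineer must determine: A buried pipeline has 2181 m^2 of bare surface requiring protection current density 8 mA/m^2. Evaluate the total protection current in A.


I = area * current density, then convert mA → A (÷1000)
I = 2181 * 8 / 1000 = 17.45 A

17.45 A


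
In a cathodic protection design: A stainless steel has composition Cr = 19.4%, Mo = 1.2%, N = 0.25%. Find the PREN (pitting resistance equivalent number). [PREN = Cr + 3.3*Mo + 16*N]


Apply the PREN formula: PREN = Cr + 3.3*Mo + 16*N
PREN = 19.4 + 3.3*1.2 + 16*0.25
PREN = 19.4 + 3.96 + 4.0 = 27.36

27.36


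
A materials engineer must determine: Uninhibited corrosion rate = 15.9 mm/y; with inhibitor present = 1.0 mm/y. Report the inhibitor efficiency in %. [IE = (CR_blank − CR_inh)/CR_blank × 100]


Apply the inhibitor-efficiency definition: IE = (CR_blank − CR_inh)/CR_blank × 100
IE = (15.9 − 1.0) / 15.9 × 100
IE = 14.9 / 15.9 × 100 = 93.7 %

93.7 %


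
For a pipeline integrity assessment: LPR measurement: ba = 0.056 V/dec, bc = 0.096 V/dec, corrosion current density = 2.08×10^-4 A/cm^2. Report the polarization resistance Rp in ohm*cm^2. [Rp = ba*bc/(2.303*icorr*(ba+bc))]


Apply the Stern-Geary equation: Rp = ba*bc / (2.303*icorr*(ba+bc))
ba*bc = 0.056*0.096 = 0.005376
ba+bc = 0.152; 2.303*icorr*(ba+bc) = 2.303*2.08×10^-4*0.152 = 7.2811648×10^-5
Rp = 0.005376 / 7.2811648×10^-5 = 73.8 ohm*cm^2

73.8 ohm*cm^2


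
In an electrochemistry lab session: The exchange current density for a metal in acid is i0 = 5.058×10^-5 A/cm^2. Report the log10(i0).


i0 = 5.058×10^-5 A/cm^2
log10(i0) = -4.296

-4.296


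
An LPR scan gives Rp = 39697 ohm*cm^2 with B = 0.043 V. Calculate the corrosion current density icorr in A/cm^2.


Apply the Stern-Geary relation: icorr = B / Rp
icorr = 0.043 / 39697 = 1.083×10^-6 A/cm^2

1.083×10^-6 A/cm^2


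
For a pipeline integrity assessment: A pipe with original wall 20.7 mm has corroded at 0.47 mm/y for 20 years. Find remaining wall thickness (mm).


Remaining wall = original − CR × time
t = 20.7 − 0.47*20 = 20.7 − 9.4 = 11.3 mm

11.3 mm


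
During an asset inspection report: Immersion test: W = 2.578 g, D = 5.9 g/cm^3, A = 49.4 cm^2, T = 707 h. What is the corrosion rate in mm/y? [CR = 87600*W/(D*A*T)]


Apply the mm/y weight-loss relation: CR = 87600 * W / (D * A * T)
Numerator: 87600 * 2.578 = 225832.8
Denominator: 5.9 * 49.4 * 707 = 206062.22
CR = 225832.8 / 206062.22 = 1.0959 mm/y

1.0959 mm/y


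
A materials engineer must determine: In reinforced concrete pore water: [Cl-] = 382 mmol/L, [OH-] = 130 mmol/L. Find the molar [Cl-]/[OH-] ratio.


Threshold parameter = [Cl-] / [OH-] (molar basis; both in mmol/L, so units cancel)
Ratio = 382 / 130 = 2.94

2.94


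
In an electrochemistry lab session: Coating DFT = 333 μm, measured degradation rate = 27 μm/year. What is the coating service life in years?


Service life = thickness / degradation rate
Life = 333 / 27 = 12.3 years

12.3 years


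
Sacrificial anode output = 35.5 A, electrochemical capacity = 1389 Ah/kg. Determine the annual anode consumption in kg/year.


Annual consumption = current * hours per year / capacity
Rate = 35.5 * 8760 / 1389 = 223.9 kg/year

223.9 kg/year


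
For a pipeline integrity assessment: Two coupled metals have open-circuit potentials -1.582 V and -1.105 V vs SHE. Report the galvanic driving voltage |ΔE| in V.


Driving voltage is the absolute potential difference.
|ΔE| = |-1.582 − (-1.105)| = 0.477 V

0.477 V


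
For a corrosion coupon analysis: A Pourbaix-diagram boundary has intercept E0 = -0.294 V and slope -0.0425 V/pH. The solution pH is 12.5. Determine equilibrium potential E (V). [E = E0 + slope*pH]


Apply the Pourbaix line equation: E = E0 + slope*pH
E = -0.294 + (-0.0425)*12.5 = -0.294 + (-0.53125) = -0.82525 V
Rounded to 3 decimal places: E = -0.825 V

-0.825 V


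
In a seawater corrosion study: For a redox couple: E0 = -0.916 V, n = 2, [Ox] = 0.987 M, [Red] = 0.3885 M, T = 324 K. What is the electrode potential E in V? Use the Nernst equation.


Apply the Nernst equation: E = E0 + (RT/nF)*ln([Ox]/[Red])
Step 1: RT/nF = 8.314*324/(2*96485) = 0.01395935 V
Step 2: [Ox]/[Red] = 0.987/0.3885 = 2.540541
Step 3: ln(2.540541) = 0.932377
Step 4: correction = 0.01395935 * 0.932377 = 0.013 V
E = -0.916 + 0.013 = -0.903 V

-0.903 V


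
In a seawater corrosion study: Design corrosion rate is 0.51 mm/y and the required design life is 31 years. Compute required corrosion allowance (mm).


Corrosion allowance = CR × design life
CA = 0.51 * 31 = 15.81 mm

15.81 mm


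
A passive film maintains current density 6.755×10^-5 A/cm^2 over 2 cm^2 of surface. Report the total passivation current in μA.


I = i_pass * A, then convert A → μA (×10^6)
I = 6.755×10^-5 * 2 * 10^6 = 135.1 μA

135.1 μA


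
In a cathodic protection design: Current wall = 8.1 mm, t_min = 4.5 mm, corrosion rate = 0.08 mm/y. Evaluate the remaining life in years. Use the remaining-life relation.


Apply the remaining-life relation: RL = (t_current − t_min) / CR
RL = (8.1 − 4.5) / 0.08 = 3.6 / 0.08 = 45.0 years

45.0 years


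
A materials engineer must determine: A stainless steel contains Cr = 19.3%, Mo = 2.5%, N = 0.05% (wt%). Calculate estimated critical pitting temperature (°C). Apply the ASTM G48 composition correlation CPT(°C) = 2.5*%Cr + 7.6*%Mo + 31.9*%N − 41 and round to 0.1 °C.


Apply the ASTM G48 empirical CPT estimate: CPT(°C) = 2.5*%Cr + 7.6*%Mo + 31.9*%N − 41
2.5*19.3 = 48.25; 7.6*2.5 = 19; 31.9*0.05 = 1.595
CPT = 48.25 + 19 + 1.595 − 41 = 27.845 °C
Rounded to 0.1 °C: CPT ≈ 27.8 °C

27.8 °C


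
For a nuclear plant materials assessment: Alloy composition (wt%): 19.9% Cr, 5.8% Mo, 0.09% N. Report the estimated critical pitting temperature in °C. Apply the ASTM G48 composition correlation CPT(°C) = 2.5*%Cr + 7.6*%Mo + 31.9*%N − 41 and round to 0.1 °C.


Apply the ASTM G48 empirical CPT estimate: CPT(°C) = 2.5*%Cr + 7.6*%Mo + 31.9*%N − 41
2.5*19.9 = 49.75; 7.6*5.8 = 44.08; 31.9*0.09 = 2.871
CPT = 49.75 + 44.08 + 2.871 − 41 = 55.701 °C
Rounded to 0.1 °C: CPT ≈ 55.7 °C

55.7 °C


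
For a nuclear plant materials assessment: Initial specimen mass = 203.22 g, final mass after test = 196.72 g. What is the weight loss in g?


Weight loss = initial − final
WL = 203.22 − 196.72 = 6.5 g

6.5 g


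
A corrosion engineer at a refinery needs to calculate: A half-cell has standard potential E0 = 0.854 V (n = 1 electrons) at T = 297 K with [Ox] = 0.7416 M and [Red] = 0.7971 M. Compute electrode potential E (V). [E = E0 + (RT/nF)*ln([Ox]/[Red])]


Apply the Nernst equation: E = E0 + (RT/nF)*ln([Ox]/[Red])
Step 1: RT/nF = 8.314*297/(1*96485) = 0.02559214 V
Step 2: [Ox]/[Red] = 0.7416/0.7971 = 0.930373
Step 3: ln(0.930373) = -0.07217
Step 4: correction = 0.02559214 * -0.07217 = -0.002 V
E = 0.854 + -0.002 = 0.852 V

0.852 V


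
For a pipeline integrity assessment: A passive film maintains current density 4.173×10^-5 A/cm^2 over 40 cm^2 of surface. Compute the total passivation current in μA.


I = i_pass * A, then convert A → μA (×10^6)
I = 4.173×10^-5 * 40 * 10^6 = 1669.2 μA

1669.2 μA


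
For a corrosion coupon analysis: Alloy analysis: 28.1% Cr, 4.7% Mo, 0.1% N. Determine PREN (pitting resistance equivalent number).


Apply the PREN formula: PREN = Cr + 3.3*Mo + 16*N
PREN = 28.1 + 3.3*4.7 + 16*0.1
PREN = 28.1 + 15.51 + 1.6 = 45.21

45.21


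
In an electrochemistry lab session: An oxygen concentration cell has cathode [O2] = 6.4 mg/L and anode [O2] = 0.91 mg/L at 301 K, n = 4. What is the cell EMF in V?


Apply the Nernst concentration-cell relation: E = (RT/nF)*ln(C_cathode/C_anode)
RT/nF = 8.314*301/(4*96485) = 0.0064842 V
ln(6.4/0.91) = 1.95061
E = 0.0064842 * 1.95061 = 0.01265 V

0.01265 V


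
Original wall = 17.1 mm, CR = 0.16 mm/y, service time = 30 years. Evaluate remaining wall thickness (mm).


Remaining wall = original − CR × time
t = 17.1 − 0.16*30 = 17.1 − 4.8 = 12.3 mm

12.3 mm


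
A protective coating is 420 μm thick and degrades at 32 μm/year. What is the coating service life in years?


Service life = thickness / degradation rate
Life = 420 / 32 = 13.1 years

13.1 years


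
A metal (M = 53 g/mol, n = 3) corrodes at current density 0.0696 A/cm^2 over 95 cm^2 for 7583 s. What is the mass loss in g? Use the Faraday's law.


Apply Faraday's law: m = i*A*t*M / (n*F)
Total charge passed Q = i*A*t = 0.0696*95*7583 = 50138.796 C
m = Q*M/(n*F) = 50138.796*53/(3*96485) = 9.181 g

9.181 g


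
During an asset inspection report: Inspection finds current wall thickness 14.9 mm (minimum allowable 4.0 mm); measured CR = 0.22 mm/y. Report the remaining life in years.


Apply the remaining-life relation: RL = (t_current − t_min) / CR
RL = (14.9 − 4.0) / 0.22 = 10.9 / 0.22 = 49.5 years

49.5 years


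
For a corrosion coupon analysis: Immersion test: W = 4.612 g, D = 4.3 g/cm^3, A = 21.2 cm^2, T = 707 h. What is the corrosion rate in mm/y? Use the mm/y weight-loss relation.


Apply the mm/y weight-loss relation: CR = 87600 * W / (D * A * T)
Numerator: 87600 * 4.612 = 404011.2
Denominator: 4.3 * 21.2 * 707 = 64450.12
CR = 404011.2 / 64450.12 = 6.26859 mm/y

6.26859 mm/y


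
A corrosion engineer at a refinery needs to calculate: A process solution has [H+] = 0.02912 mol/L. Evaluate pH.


pH = −log10[H+]
pH = −log10(0.02912) = 1.54

1.54


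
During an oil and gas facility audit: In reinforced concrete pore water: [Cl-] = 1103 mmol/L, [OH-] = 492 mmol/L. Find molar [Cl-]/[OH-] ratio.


Threshold parameter = [Cl-] / [OH-] (molar basis; both in mmol/L, so units cancel)
Ratio = 1103 / 492 = 2.24

2.24


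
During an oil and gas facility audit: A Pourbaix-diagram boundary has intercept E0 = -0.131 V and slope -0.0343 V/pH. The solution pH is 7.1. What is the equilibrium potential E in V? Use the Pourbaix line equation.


Apply the Pourbaix line equation: E = E0 + slope*pH
E = -0.131 + (-0.0343)*7.1 = -0.131 + (-0.24353) = -0.37453 V
Rounded to 3 decimal places: E = -0.375 V

-0.375 V


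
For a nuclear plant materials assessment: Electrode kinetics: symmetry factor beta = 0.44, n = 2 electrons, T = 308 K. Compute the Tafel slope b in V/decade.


Apply the Tafel slope relation: b = 2.303*R*T/(beta*n*F)
Numerator: 2.303 * 8.314 * 308 = 5897.32
Denominator: 0.44 * 2 * 96485 = 84906.8
b = 5897.32 / 84906.8 = 0.0695 V/decade

0.0695 V/decade


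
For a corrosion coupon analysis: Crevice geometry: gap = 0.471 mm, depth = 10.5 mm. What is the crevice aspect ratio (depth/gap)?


Aspect ratio = depth / gap
Ratio = 10.5 / 0.471 = 22.3

22.3


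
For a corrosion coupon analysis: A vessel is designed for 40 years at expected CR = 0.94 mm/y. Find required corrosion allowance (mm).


Corrosion allowance = CR × design life
CA = 0.94 * 40 = 37.6 mm

37.6 mm


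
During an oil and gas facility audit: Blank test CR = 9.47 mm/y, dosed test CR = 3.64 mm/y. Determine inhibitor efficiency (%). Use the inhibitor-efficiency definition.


Apply the inhibitor-efficiency definition: IE = (CR_blank − CR_inh)/CR_blank × 100
IE = (9.47 − 3.64) / 9.47 × 100
IE = 5.83 / 9.47 × 100 = 61.6 %

61.6 %


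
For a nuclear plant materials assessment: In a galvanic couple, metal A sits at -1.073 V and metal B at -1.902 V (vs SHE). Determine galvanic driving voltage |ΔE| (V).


Driving voltage is the absolute potential difference.
|ΔE| = |-1.073 − (-1.902)| = 0.829 V

0.829 V


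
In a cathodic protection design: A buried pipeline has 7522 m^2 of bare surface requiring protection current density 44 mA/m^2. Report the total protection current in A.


I = area * current density, then convert mA → A (÷1000)
I = 7522 * 44 / 1000 = 330.97 A

330.97 A


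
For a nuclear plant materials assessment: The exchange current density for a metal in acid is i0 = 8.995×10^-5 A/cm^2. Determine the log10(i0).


i0 = 8.995×10^-5 A/cm^2
log10(i0) = -4.046

-4.046


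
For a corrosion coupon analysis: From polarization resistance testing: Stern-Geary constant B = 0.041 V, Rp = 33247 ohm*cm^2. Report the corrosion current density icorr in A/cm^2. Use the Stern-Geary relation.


Apply the Stern-Geary relation: icorr = B / Rp
icorr = 0.041 / 33247 = 1.233×10^-6 A/cm^2

1.233×10^-6 A/cm^2


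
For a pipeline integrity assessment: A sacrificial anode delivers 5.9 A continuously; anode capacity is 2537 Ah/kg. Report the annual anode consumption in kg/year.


Annual consumption = current * hours per year / capacity
Rate = 5.9 * 8760 / 2537 = 20.4 kg/year

20.4 kg/year


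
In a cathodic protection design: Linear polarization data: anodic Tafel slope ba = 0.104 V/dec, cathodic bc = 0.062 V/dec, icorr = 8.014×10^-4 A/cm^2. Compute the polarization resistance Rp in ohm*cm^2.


Apply the Stern-Geary equation: Rp = ba*bc / (2.303*icorr*(ba+bc))
ba*bc = 0.104*0.062 = 0.006448
ba+bc = 0.166; 2.303*icorr*(ba+bc) = 2.303*8.014×10^-4*0.166 = 3.0637362×10^-4
Rp = 0.006448 / 3.0637362×10^-4 = 21.0 ohm*cm^2

21.0 ohm*cm^2


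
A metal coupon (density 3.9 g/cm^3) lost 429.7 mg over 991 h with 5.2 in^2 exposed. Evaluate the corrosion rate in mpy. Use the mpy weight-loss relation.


Apply the mpy weight-loss relation: CR = 534 * W / (D * A * T)
Numerator: 534 * 429.7 = 229459.8
Denominator: 3.9 * 5.2 * 991 = 20097.48
CR = 229459.8 / 20097.48 = 11.41734 mpy

11.41734 mpy


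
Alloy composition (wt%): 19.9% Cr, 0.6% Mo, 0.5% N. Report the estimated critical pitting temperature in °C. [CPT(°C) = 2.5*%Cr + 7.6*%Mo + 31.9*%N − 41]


Apply the ASTM G48 empirical CPT estimate: CPT(°C) = 2.5*%Cr + 7.6*%Mo + 31.9*%N − 41
2.5*19.9 = 49.75; 7.6*0.6 = 4.56; 31.9*0.5 = 15.95
CPT = 49.75 + 4.56 + 15.95 − 41 = 29.26 °C
Rounded to 0.1 °C: CPT ≈ 29.3 °C

29.3 °C


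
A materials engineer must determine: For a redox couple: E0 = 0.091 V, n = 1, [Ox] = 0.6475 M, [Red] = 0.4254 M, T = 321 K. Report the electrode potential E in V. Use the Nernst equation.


Apply the Nernst equation: E = E0 + (RT/nF)*ln([Ox]/[Red])
Step 1: RT/nF = 8.314*321/(1*96485) = 0.0276602 V
Step 2: [Ox]/[Red] = 0.6475/0.4254 = 1.522097
Step 3: ln(1.522097) = 0.420089
Step 4: correction = 0.0276602 * 0.420089 = 0.012 V
E = 0.091 + 0.012 = 0.103 V

0.103 V


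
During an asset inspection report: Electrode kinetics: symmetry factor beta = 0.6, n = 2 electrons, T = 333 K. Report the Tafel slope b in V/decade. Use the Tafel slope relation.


Apply the Tafel slope relation: b = 2.303*R*T/(beta*n*F)
Numerator: 2.303 * 8.314 * 333 = 6376.0
Denominator: 0.6 * 2 * 96485 = 115782.0
b = 6376.0 / 115782.0 = 0.055 V/decade

0.055 V/decade


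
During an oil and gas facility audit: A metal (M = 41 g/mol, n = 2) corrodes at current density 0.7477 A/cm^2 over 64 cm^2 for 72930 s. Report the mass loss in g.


Apply Faraday's law: m = i*A*t*M / (n*F)
Total charge passed Q = i*A*t = 0.7477*64*72930 = 3489904.704 C
m = Q*M/(n*F) = 3489904.704*41/(2*96485) = 741.494 g

741.494 g


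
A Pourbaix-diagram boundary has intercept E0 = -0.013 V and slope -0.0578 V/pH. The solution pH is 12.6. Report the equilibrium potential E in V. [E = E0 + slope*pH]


Apply the Pourbaix line equation: E = E0 + slope*pH
E = -0.013 + (-0.0578)*12.6 = -0.013 + (-0.72828) = -0.74128 V
Rounded to 4 decimal places: E = -0.7413 V

-0.7413 V


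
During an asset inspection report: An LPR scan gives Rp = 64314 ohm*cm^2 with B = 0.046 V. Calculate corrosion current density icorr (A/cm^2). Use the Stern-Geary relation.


Apply the Stern-Geary relation: icorr = B / Rp
icorr = 0.046 / 64314 = 7.152×10^-7 A/cm^2

7.152×10^-7 A/cm^2


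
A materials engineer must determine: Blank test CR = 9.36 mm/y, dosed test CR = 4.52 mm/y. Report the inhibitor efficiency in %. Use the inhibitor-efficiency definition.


Apply the inhibitor-efficiency definition: IE = (CR_blank − CR_inh)/CR_blank × 100
IE = (9.36 − 4.52) / 9.36 × 100
IE = 4.84 / 9.36 × 100 = 51.7 %

51.7 %


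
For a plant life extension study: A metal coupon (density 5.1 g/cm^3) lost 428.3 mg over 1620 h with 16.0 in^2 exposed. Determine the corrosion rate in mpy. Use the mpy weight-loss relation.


Apply the mpy weight-loss relation: CR = 534 * W / (D * A * T)
Numerator: 534 * 428.3 = 228712.2
Denominator: 5.1 * 16.0 * 1620 = 132192.0
CR = 228712.2 / 132192.0 = 1.73015 mpy

1.73015 mpy


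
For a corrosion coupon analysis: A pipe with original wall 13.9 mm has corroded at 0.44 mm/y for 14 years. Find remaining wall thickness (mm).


Remaining wall = original − CR × time
t = 13.9 − 0.44*14 = 13.9 − 6.16 = 7.74 mm

7.74 mm


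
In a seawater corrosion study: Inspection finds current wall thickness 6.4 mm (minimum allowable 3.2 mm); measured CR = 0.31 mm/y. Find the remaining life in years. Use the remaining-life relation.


Apply the remaining-life relation: RL = (t_current − t_min) / CR
RL = (6.4 − 3.2) / 0.31 = 3.2 / 0.31 = 10.3 years

10.3 years


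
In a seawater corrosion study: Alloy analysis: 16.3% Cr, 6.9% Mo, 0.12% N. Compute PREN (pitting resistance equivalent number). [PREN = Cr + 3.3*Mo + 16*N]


Apply the PREN formula: PREN = Cr + 3.3*Mo + 16*N
PREN = 16.3 + 3.3*6.9 + 16*0.12
PREN = 16.3 + 22.77 + 1.92 = 40.99

40.99


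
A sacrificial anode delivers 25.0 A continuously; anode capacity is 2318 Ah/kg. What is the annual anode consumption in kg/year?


Annual consumption = current * hours per year / capacity
Rate = 25.0 * 8760 / 2318 = 94.5 kg/year

94.5 kg/year


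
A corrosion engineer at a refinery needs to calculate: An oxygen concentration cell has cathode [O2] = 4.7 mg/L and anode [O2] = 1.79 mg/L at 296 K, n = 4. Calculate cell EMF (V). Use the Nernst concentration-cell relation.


Apply the Nernst concentration-cell relation: E = (RT/nF)*ln(C_cathode/C_anode)
RT/nF = 8.314*296/(4*96485) = 0.00637649 V
ln(4.7/1.79) = 0.96535
E = 0.00637649 * 0.96535 = 0.00616 V

0.00616 V


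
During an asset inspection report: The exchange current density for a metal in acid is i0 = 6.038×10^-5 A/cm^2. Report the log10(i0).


i0 = 6.038×10^-5 A/cm^2
log10(i0) = -4.219

-4.219


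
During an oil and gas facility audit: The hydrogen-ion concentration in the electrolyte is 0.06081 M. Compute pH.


pH = −log10[H+]
pH = −log10(0.06081) = 1.22

1.22


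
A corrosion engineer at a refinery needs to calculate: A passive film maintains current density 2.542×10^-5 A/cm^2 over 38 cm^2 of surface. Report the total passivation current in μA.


I = i_pass * A, then convert A → μA (×10^6)
I = 2.542×10^-5 * 38 * 10^6 = 965.96 μA

965.96 μA


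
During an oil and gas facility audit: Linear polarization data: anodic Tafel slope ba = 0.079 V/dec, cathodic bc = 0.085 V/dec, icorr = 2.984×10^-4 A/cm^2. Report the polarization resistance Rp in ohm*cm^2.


Apply the Stern-Geary equation: Rp = ba*bc / (2.303*icorr*(ba+bc))
ba*bc = 0.079*0.085 = 0.006715
ba+bc = 0.164; 2.303*icorr*(ba+bc) = 2.303*2.984×10^-4*0.164 = 1.1270329×10^-4
Rp = 0.006715 / 1.1270329×10^-4 = 59.58 ohm*cm^2

59.58 ohm*cm^2


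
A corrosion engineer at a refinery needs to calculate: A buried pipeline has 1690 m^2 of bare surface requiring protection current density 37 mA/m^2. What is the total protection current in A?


I = area * current density, then convert mA → A (÷1000)
I = 1690 * 37 / 1000 = 62.53 A

62.53 A


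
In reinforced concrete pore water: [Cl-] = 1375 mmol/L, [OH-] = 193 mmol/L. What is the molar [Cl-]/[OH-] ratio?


Threshold parameter = [Cl-] / [OH-] (molar basis; both in mmol/L, so units cancel)
Ratio = 1375 / 193 = 7.12

7.12


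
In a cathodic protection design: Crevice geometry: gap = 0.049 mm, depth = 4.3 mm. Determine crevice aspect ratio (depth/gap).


Aspect ratio = depth / gap
Ratio = 4.3 / 0.049 = 87.8

87.8


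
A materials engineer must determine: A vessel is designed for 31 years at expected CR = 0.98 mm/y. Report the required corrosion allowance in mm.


Corrosion allowance = CR × design life
CA = 0.98 * 31 = 30.38 mm

30.38 mm


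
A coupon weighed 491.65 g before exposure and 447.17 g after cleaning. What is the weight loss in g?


Weight loss = initial − final
WL = 491.65 − 447.17 = 44.48 g

44.48 g


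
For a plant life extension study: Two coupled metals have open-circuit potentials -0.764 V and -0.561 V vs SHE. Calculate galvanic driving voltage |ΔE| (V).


Driving voltage is the absolute potential difference.
|ΔE| = |-0.764 − (-0.561)| = 0.203 V

0.203 V


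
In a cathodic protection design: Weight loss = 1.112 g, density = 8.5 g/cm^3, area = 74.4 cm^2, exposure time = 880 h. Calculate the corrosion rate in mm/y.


Apply the mm/y weight-loss relation: CR = 87600 * W / (D * A * T)
Numerator: 87600 * 1.112 = 97411.2
Denominator: 8.5 * 74.4 * 880 = 556512.0
CR = 97411.2 / 556512.0 = 0.17504 mm/y

0.17504 mm/y


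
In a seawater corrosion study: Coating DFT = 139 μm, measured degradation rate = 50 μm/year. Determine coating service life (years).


Service life = thickness / degradation rate
Life = 139 / 50 = 2.8 years

2.8 years


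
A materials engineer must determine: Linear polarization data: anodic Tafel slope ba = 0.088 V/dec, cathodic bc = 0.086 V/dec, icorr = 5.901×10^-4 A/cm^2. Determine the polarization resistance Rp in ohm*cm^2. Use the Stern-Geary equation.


Apply the Stern-Geary equation: Rp = ba*bc / (2.303*icorr*(ba+bc))
ba*bc = 0.088*0.086 = 0.007568
ba+bc = 0.174; 2.303*icorr*(ba+bc) = 2.303*5.901×10^-4*0.174 = 2.3646605×10^-4
Rp = 0.007568 / 2.3646605×10^-4 = 32.0 ohm*cm^2

32.0 ohm*cm^2


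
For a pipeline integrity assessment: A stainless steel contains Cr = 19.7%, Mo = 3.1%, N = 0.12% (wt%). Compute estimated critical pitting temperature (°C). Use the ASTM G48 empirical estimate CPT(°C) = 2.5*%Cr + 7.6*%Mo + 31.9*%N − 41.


Apply the ASTM G48 empirical CPT estimate: CPT(°C) = 2.5*%Cr + 7.6*%Mo + 31.9*%N − 41
2.5*19.7 = 49.25; 7.6*3.1 = 23.56; 31.9*0.12 = 3.828
CPT = 49.25 + 23.56 + 3.828 − 41 = 35.638 °C
Rounded to 0.1 °C: CPT ≈ 35.6 °C

35.6 °C


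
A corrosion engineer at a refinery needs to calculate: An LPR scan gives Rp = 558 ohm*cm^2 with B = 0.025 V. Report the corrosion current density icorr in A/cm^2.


Apply the Stern-Geary relation: icorr = B / Rp
icorr = 0.025 / 558 = 4.48×10^-5 A/cm^2

4.48×10^-5 A/cm^2


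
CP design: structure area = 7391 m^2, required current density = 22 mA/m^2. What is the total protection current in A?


I = area * current density, then convert mA → A (÷1000)
I = 7391 * 22 / 1000 = 162.6 A

162.6 A


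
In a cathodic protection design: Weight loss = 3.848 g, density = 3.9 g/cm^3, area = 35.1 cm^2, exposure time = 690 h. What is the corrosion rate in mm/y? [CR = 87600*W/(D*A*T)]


Apply the mm/y weight-loss relation: CR = 87600 * W / (D * A * T)
Numerator: 87600 * 3.848 = 337084.8
Denominator: 3.9 * 35.1 * 690 = 94454.1
CR = 337084.8 / 94454.1 = 3.56877 mm/y

3.56877 mm/y


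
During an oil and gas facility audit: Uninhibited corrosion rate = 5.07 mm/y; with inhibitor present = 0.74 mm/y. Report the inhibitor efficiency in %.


Apply the inhibitor-efficiency definition: IE = (CR_blank − CR_inh)/CR_blank × 100
IE = (5.07 − 0.74) / 5.07 × 100
IE = 4.33 / 5.07 × 100 = 85.4 %

85.4 %


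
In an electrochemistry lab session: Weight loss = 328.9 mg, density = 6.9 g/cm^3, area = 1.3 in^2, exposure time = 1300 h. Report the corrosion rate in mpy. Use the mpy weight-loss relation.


Apply the mpy weight-loss relation: CR = 534 * W / (D * A * T)
Numerator: 534 * 328.9 = 175632.6
Denominator: 6.9 * 1.3 * 1300 = 11661.0
CR = 175632.6 / 11661.0 = 15.06154 mpy

15.06154 mpy


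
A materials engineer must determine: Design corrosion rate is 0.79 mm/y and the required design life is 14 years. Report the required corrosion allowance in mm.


Corrosion allowance = CR × design life
CA = 0.79 * 14 = 11.06 mm

11.06 mm


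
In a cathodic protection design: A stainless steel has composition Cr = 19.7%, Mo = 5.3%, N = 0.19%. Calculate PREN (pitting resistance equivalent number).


Apply the PREN formula: PREN = Cr + 3.3*Mo + 16*N
PREN = 19.7 + 3.3*5.3 + 16*0.19
PREN = 19.7 + 17.49 + 3.04 = 40.23

40.23


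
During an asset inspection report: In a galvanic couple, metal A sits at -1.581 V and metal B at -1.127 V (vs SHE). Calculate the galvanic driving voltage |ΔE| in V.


Driving voltage is the absolute potential difference.
|ΔE| = |-1.581 − (-1.127)| = 0.454 V

0.454 V


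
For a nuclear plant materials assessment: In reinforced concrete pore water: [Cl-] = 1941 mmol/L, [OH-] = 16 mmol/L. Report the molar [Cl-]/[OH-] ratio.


Threshold parameter = [Cl-] / [OH-] (molar basis; both in mmol/L, so units cancel)
Ratio = 1941 / 16 = 121.31

121.31


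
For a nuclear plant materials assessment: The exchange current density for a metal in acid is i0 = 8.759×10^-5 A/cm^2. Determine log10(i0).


i0 = 8.759×10^-5 A/cm^2
log10(i0) = -4.058

-4.058


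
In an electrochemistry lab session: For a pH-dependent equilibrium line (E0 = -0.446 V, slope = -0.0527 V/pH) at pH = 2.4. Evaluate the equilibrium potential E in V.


Apply the Pourbaix line equation: E = E0 + slope*pH
E = -0.446 + (-0.0527)*2.4 = -0.446 + (-0.12648) = -0.57248 V
Rounded to 3 decimal places: E = -0.572 V

-0.572 V


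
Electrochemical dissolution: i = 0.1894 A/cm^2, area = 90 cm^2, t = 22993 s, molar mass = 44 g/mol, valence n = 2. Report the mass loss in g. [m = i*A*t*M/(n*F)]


Apply Faraday's law: m = i*A*t*M / (n*F)
Total charge passed Q = i*A*t = 0.1894*90*22993 = 391938.678 C
m = Q*M/(n*F) = 391938.678*44/(2*96485) = 89.368 g

89.368 g


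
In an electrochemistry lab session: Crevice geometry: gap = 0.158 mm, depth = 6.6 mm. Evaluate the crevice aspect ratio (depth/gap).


Aspect ratio = depth / gap
Ratio = 6.6 / 0.158 = 41.8

41.8


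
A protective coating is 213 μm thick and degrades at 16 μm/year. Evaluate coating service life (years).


Service life = thickness / degradation rate
Life = 213 / 16 = 13.3 years

13.3 years


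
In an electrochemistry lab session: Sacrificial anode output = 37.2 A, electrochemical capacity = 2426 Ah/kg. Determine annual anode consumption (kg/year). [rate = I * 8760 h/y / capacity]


Annual consumption = current * hours per year / capacity
Rate = 37.2 * 8760 / 2426 = 134.3 kg/year

134.3 kg/year


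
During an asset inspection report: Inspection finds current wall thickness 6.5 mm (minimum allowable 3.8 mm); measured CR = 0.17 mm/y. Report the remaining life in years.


Apply the remaining-life relation: RL = (t_current − t_min) / CR
RL = (6.5 − 3.8) / 0.17 = 2.7 / 0.17 = 15.9 years

15.9 years


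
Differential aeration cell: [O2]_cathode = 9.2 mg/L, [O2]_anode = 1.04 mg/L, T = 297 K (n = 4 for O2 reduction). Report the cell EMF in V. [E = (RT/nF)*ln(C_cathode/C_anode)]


Apply the Nernst concentration-cell relation: E = (RT/nF)*ln(C_cathode/C_anode)
RT/nF = 8.314*297/(4*96485) = 0.00639804 V
ln(9.2/1.04) = 2.17998
E = 0.00639804 * 2.17998 = 0.01395 V

0.01395 V


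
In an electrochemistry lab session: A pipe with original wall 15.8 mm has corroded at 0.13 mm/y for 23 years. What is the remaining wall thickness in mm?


Remaining wall = original − CR × time
t = 15.8 − 0.13*23 = 15.8 − 2.99 = 12.81 mm

12.81 mm


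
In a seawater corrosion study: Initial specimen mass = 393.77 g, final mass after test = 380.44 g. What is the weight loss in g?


Weight loss = initial − final
WL = 393.77 − 380.44 = 13.33 g

13.33 g
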